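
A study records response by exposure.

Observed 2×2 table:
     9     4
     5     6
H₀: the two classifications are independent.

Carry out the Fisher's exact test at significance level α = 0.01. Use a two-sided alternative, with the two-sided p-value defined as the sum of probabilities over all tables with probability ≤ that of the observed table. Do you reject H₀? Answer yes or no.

reject H₀: no

Margins: r₁=13, r₂=11, c₁=14, c₂=10, n=24
p_obs = C(13,9)·C(11,5)/C(24,14); sum pmf over tables with pmf ≤ p_obs
p-value (two-sided) = 0.40810
At α=0.01: p ≥ α → fail to reject H₀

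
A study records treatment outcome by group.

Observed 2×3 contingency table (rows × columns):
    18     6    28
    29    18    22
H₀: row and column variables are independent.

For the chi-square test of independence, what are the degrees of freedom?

degrees of freedom = 2

df = (r−1)(c−1) = (2−1)·(3−1) = 2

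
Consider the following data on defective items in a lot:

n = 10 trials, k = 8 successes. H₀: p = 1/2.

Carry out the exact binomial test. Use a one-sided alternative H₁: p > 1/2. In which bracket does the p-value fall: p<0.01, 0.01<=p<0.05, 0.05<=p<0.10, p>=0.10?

p-value bracket: 0.05<=p<0.10

Exact binomial: n=10, k=8, p₀=1/2=0.5000
P(X≥8) from Σ C(n,i)·p₀^i·(1−p₀)^(n−i)
p-value (one-sided, H₁ greater) = 0.05469
→ bracket: 0.05<=p<0.10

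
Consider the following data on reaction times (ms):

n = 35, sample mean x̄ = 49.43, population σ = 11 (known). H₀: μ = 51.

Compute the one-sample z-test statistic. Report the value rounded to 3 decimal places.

SE = σ/√n = 11/√35 = 1.8593
z = (x̄−μ₀)/SE = (49.43−51)/1.8593 = -0.8444

test statistic = -0.844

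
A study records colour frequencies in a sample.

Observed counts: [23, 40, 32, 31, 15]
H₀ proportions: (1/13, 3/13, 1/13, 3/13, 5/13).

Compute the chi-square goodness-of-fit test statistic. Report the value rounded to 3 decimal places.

n = 141; E_i = n·p_i = [10.85, 32.54, 10.85, 32.54, 54.23]
χ² = (23−10.85)²/10.85 + (40−32.54)²/32.54 + (32−10.85)²/10.85 + (31−32.54)²/32.54 + (15−54.23)²/54.23 = 85.0402
df = 4

test statistic = 85.040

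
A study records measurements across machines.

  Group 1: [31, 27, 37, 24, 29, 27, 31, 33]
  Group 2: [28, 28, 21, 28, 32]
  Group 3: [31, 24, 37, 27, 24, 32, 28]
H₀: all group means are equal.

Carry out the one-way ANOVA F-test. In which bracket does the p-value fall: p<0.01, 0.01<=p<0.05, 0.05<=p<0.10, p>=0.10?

Group means [29.88, 27.40, 29.00], grand mean 28.950
SSB = Σnᵢ(x̄ᵢ−x̄)² = 18.875; SSW = ΣΣ(x−x̄ᵢ)² = 310.075
MSB = 18.875/2 = 9.4375; MSW = 310.075/17 = 18.2397
F = MSB/MSW = 0.5174
df = (2, 17)
p-value (upper-tail) = 0.60515
→ bracket: p>=0.10

p-value bracket: p>=0.10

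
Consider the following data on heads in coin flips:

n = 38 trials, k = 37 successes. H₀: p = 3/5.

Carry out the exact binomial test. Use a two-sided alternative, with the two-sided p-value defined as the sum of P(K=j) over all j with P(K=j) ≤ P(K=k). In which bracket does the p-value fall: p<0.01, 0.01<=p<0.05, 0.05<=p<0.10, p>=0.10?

p-value bracket: p<0.01

Exact binomial: n=38, k=37, p₀=3/5=0.6000
P(X=j) = C(n,j)·p₀^j·(1−p₀)^(n−j); p = Σ P(X=j) over j with P(X=j) ≤ P(X=37)
p-value (two-sided) = 0.00000
→ bracket: p<0.01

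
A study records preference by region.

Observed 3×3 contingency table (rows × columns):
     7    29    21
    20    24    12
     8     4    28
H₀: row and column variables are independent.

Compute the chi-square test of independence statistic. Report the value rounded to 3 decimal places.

Row totals [57, 56, 40], col totals [35, 57, 61], n=153
χ² = (7−13.04)²/13.04 + (29−21.24)²/21.24 + (21−22.73)²/22.73 + (20−12.81)²/12.81 + (24−20.86)²/20.86 + (12−22.33)²/22.33 + (8−9.15)²/9.15 + (4−14.90)²/14.90 + (28−15.95)²/15.95 = 32.2791
df = 4

test statistic = 32.279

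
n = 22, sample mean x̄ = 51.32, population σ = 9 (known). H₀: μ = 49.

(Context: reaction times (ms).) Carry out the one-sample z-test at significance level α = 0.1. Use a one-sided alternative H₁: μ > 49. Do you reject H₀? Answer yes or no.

reject H₀: no

SE = σ/√n = 9/√22 = 1.9188
z = (x̄−μ₀)/SE = (51.32−49)/1.9188 = 1.2091
p-value (one-sided, H₁ greater) = 0.11332
At α=0.1: p ≥ α → fail to reject H₀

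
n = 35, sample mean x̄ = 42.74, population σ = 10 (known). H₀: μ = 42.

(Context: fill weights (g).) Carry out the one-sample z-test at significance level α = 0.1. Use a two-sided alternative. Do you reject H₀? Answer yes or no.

SE = σ/√n = 10/√35 = 1.6903
z = (x̄−μ₀)/SE = (42.74−42)/1.6903 = 0.4378
p-value (two-sided) = 0.66154
At α=0.1: p ≥ α → fail to reject H₀

reject H₀: no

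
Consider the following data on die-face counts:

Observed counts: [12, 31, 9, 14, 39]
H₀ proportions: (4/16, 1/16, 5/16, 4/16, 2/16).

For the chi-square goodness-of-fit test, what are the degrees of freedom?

degrees of freedom = 4

df = k − 1 = 5 − 1 = 4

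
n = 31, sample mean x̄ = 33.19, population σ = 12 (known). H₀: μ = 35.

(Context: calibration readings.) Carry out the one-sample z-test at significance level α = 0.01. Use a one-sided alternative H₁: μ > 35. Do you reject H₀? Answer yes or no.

reject H₀: no

SE = σ/√n = 12/√31 = 2.1553
z = (x̄−μ₀)/SE = (33.19−35)/2.1553 = -0.8398
p-value (one-sided, H₁ greater) = 0.79949
At α=0.01: p ≥ α → fail to reject H₀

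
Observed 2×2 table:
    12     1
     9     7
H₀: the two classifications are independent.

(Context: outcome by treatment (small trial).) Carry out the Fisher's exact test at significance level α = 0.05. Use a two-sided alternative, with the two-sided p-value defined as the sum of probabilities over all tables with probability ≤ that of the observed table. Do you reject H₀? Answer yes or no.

reject H₀: yes

Margins: r₁=13, r₂=16, c₁=21, c₂=8, n=29
p_obs = C(13,12)·C(16,9)/C(29,21); sum pmf over tables with pmf ≤ p_obs
p-value (two-sided) = 0.04434
At α=0.05: p < α → reject H₀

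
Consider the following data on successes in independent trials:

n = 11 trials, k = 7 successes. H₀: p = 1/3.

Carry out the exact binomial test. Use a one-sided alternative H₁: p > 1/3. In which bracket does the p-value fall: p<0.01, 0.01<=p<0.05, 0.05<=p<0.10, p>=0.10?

p-value bracket: 0.01<=p<0.05

Exact binomial: n=11, k=7, p₀=1/3=0.3333
P(X≥7) from Σ C(n,i)·p₀^i·(1−p₀)^(n−i)
p-value (one-sided, H₁ greater) = 0.03863
→ bracket: 0.01<=p<0.05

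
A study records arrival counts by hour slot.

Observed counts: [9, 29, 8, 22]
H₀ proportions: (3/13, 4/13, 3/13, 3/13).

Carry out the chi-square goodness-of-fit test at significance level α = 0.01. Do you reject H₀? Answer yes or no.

n = 68; E_i = n·p_i = [15.69, 20.92, 15.69, 15.69]
χ² = (9−15.69)²/15.69 + (29−20.92)²/20.92 + (8−15.69)²/15.69 + (22−15.69)²/15.69 = 12.2782
df = 3
p-value (upper-tail) = 0.00649
At α=0.01: p < α → reject H₀

reject H₀: yes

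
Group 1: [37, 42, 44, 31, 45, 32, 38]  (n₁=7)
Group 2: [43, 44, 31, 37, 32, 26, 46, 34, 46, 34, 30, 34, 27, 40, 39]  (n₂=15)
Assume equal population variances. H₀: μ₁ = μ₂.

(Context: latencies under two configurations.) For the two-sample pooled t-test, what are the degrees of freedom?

degrees of freedom = 20

df = n₁ + n₂ − 2 = 7 + 15 − 2 = 20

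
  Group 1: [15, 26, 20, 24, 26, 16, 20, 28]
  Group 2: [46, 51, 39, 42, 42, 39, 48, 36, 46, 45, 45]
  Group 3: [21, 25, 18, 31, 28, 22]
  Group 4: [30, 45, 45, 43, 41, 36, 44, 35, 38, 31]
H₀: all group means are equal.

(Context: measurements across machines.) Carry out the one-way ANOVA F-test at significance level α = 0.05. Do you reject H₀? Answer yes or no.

Group means [21.88, 43.55, 24.17, 38.80], grand mean 33.914
SSB = Σnᵢ(x̄ᵢ−x̄)² = 2988.707; SSW = ΣΣ(x−x̄ᵢ)² = 762.036
MSB = 2988.707/3 = 996.2358; MSW = 762.036/31 = 24.5818
F = MSB/MSW = 40.5274
df = (3, 31)
p-value (upper-tail) = 0.00000
At α=0.05: p < α → reject H₀

reject H₀: yes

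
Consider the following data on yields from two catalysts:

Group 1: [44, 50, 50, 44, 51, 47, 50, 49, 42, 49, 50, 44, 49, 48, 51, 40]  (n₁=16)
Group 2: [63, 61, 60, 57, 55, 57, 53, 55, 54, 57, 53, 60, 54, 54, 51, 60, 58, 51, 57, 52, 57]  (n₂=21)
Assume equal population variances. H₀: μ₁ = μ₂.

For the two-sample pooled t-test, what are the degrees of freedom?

df = n₁ + n₂ − 2 = 16 + 21 − 2 = 35

degrees of freedom = 35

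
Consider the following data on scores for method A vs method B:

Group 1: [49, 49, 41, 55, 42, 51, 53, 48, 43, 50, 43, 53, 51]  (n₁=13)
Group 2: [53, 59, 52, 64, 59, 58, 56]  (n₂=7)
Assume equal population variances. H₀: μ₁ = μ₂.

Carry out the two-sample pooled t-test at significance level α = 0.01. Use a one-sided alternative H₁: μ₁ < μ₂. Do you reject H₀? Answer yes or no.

reject H₀: yes

x̄₁=48.308, s₁=4.626, n₁=13
x̄₂=57.286, s₂=4.071, n₂=7
s_p² = [12·4.626² + 6·4.071²]/18 = 19.7888
SE = √(s_p²·(1/13+1/7)) = 2.0855
t = (48.308−57.286)/2.0855 = -4.3050
df = 18
p-value (one-sided, H₁ less) = 0.00021
At α=0.01: p < α → reject H₀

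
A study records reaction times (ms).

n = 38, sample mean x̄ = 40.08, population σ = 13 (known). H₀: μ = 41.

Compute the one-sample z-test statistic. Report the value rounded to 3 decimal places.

test statistic = -0.436

SE = σ/√n = 13/√38 = 2.1089
z = (x̄−μ₀)/SE = (40.08−41)/2.1089 = -0.4363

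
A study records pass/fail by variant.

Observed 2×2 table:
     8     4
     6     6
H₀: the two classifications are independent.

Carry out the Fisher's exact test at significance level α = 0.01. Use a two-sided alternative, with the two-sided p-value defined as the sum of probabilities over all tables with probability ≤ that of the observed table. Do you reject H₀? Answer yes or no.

Margins: r₁=12, r₂=12, c₁=14, c₂=10, n=24
p_obs = C(12,8)·C(12,6)/C(24,14); sum pmf over tables with pmf ≤ p_obs
p-value (two-sided) = 0.68017
At α=0.01: p ≥ α → fail to reject H₀

reject H₀: no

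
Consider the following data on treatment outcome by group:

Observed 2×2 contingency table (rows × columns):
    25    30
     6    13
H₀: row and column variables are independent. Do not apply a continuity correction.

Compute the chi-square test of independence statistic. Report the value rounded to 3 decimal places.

Row totals [55, 19], col totals [31, 43], n=74
χ² = (25−23.04)²/23.04 + (30−31.96)²/31.96 + (6−7.96)²/7.96 + (13−11.04)²/11.04 = 1.1169
df = 1

test statistic = 1.117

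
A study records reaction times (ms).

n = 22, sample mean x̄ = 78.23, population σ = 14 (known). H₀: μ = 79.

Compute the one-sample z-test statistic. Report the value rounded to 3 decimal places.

SE = σ/√n = 14/√22 = 2.9848
z = (x̄−μ₀)/SE = (78.23−79)/2.9848 = -0.2580

test statistic = -0.258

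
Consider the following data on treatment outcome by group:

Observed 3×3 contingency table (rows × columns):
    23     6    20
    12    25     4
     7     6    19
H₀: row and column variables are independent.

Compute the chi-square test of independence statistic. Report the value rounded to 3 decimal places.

Row totals [49, 41, 32], col totals [42, 37, 43], n=122
χ² = (23−16.87)²/16.87 + (6−14.86)²/14.86 + (20−17.27)²/17.27 + (12−14.11)²/14.11 + (25−12.43)²/12.43 + (4−14.45)²/14.45 + (7−11.02)²/11.02 + (6−9.70)²/9.70 + (19−11.28)²/11.28 = 36.6806
df = 4

test statistic = 36.681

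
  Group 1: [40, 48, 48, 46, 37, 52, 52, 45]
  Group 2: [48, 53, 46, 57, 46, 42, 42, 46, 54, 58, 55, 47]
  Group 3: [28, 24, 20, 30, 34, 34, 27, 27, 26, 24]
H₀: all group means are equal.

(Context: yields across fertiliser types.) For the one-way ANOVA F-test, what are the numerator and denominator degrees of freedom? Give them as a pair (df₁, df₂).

k = 3 groups, N = 30 total
df = (k−1, N−k) = (3−1, 30−3) = (2, 27)

degrees of freedom = [2, 27]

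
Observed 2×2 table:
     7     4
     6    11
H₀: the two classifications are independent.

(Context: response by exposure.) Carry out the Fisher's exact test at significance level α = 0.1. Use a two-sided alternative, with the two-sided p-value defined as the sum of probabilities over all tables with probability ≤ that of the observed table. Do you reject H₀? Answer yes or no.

reject H₀: no

Margins: r₁=11, r₂=17, c₁=13, c₂=15, n=28
p_obs = C(11,7)·C(17,6)/C(28,13); sum pmf over tables with pmf ≤ p_obs
p-value (two-sided) = 0.24581
At α=0.1: p ≥ α → fail to reject H₀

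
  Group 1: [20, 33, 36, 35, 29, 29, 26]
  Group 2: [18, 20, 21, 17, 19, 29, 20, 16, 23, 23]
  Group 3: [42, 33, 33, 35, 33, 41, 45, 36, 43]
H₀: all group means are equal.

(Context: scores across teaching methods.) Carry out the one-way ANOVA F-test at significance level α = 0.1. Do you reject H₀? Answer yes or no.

Group means [29.71, 20.60, 37.89], grand mean 29.038
SSB = Σnᵢ(x̄ᵢ−x̄)² = 1420.244; SSW = ΣΣ(x−x̄ᵢ)² = 500.717
MSB = 1420.244/2 = 710.1220; MSW = 500.717/23 = 21.7703
F = MSB/MSW = 32.6188
df = (2, 23)
p-value (upper-tail) = 0.00000
At α=0.1: p < α → reject H₀

reject H₀: yes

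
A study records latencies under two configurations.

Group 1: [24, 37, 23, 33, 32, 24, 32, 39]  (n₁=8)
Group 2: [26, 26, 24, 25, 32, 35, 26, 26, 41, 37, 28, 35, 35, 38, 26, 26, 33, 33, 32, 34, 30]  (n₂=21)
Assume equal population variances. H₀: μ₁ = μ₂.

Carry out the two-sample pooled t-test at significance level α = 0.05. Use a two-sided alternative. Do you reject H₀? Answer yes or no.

reject H₀: no

x̄₁=30.500, s₁=6.164, n₁=8
x̄₂=30.857, s₂=4.983, n₂=21
s_p² = [7·6.164² + 20·4.983²]/27 = 28.2434
SE = √(s_p²·(1/8+1/21)) = 2.2080
t = (30.500−30.857)/2.2080 = -0.1617
df = 27
p-value (two-sided) = 0.87271
At α=0.05: p ≥ α → fail to reject H₀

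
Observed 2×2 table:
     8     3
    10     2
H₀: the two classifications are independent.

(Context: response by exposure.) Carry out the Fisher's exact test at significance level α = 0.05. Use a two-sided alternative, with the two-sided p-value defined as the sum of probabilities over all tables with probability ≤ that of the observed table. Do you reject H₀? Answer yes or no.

reject H₀: no

Margins: r₁=11, r₂=12, c₁=18, c₂=5, n=23
p_obs = C(11,8)·C(12,10)/C(23,18); sum pmf over tables with pmf ≤ p_obs
p-value (two-sided) = 0.64041
At α=0.05: p ≥ α → fail to reject H₀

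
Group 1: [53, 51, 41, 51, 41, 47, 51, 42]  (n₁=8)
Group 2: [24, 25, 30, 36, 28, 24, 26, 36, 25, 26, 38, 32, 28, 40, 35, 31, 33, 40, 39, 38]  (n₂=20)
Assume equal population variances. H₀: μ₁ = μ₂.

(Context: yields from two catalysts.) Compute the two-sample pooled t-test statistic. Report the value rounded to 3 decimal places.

test statistic = 6.626

x̄₁=47.125, s₁=5.083, n₁=8
x̄₂=31.700, s₂=5.732, n₂=20
s_p² = [7·5.083² + 19·5.732²]/26 = 30.9644
SE = √(s_p²·(1/8+1/20)) = 2.3278
t = (47.125−31.700)/2.3278 = 6.6264
df = 26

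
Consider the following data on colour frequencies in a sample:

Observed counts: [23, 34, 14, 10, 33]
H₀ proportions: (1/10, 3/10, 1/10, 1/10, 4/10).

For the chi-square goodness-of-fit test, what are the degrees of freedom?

df = k − 1 = 5 − 1 = 4

degrees of freedom = 4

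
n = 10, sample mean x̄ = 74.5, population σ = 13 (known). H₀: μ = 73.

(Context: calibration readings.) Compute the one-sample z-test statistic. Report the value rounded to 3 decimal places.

test statistic = 0.365

SE = σ/√n = 13/√10 = 4.1110
z = (x̄−μ₀)/SE = (74.5−73)/4.1110 = 0.3649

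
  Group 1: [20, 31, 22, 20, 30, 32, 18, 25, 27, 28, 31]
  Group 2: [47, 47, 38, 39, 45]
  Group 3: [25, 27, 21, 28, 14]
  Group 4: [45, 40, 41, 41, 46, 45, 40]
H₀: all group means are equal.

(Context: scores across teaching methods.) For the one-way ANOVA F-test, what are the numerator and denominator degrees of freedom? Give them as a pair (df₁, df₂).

k = 4 groups, N = 28 total
df = (k−1, N−k) = (4−1, 28−4) = (3, 24)

degrees of freedom = [3, 24]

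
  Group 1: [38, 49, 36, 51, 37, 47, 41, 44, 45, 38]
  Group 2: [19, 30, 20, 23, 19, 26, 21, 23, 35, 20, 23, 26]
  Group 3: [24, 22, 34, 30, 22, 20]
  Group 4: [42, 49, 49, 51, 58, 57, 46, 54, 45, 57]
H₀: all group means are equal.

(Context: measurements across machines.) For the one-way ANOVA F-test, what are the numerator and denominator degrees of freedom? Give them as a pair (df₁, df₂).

k = 4 groups, N = 38 total
df = (k−1, N−k) = (4−1, 38−4) = (3, 34)

degrees of freedom = [3, 34]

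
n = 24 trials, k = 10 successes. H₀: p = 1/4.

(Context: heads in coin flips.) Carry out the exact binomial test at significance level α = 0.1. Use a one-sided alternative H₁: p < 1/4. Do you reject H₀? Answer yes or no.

Exact binomial: n=24, k=10, p₀=1/4=0.2500
P(X≤10) from Σ C(n,i)·p₀^i·(1−p₀)^(n−i)
p-value (one-sided, H₁ less) = 0.97866
At α=0.1: p ≥ α → fail to reject H₀

reject H₀: no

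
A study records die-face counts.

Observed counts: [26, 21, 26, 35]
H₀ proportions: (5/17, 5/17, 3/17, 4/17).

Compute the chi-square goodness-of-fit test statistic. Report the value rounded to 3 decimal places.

n = 108; E_i = n·p_i = [31.76, 31.76, 19.06, 25.41]
χ² = (26−31.76)²/31.76 + (21−31.76)²/31.76 + (26−19.06)²/19.06 + (35−25.41)²/25.41 = 10.8400
df = 3

test statistic = 10.840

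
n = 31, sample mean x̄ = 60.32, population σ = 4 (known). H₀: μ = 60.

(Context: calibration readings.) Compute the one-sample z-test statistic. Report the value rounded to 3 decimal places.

test statistic = 0.445

SE = σ/√n = 4/√31 = 0.7184
z = (x̄−μ₀)/SE = (60.32−60)/0.7184 = 0.4454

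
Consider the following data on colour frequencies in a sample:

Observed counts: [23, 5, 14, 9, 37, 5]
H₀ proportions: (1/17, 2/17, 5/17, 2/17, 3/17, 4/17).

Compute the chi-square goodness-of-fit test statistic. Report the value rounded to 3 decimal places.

test statistic = 105.111

n = 93; E_i = n·p_i = [5.47, 10.94, 27.35, 10.94, 16.41, 21.88]
χ² = (23−5.47)²/5.47 + (5−10.94)²/10.94 + (14−27.35)²/27.35 + (9−10.94)²/10.94 + (37−16.41)²/16.41 + (5−21.88)²/21.88 = 105.1109
df = 5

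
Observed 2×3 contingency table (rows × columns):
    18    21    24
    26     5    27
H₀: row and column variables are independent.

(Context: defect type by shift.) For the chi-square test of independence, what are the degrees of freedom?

degrees of freedom = 2

df = (r−1)(c−1) = (2−1)·(3−1) = 2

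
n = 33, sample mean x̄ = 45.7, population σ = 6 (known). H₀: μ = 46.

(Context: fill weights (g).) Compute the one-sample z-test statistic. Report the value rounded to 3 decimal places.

SE = σ/√n = 6/√33 = 1.0445
z = (x̄−μ₀)/SE = (45.7−46)/1.0445 = -0.2872

test statistic = -0.287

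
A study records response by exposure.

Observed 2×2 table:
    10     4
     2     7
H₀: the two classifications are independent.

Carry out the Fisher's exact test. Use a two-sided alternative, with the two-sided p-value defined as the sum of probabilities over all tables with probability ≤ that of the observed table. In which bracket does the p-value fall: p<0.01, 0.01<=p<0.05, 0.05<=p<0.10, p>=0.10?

p-value bracket: 0.01<=p<0.05

Margins: r₁=14, r₂=9, c₁=12, c₂=11, n=23
p_obs = C(14,10)·C(9,2)/C(23,12); sum pmf over tables with pmf ≤ p_obs
p-value (two-sided) = 0.03607
→ bracket: 0.01<=p<0.05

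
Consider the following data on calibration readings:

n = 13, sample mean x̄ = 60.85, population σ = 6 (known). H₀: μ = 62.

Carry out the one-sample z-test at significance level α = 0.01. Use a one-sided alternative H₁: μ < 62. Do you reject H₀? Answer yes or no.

reject H₀: no

SE = σ/√n = 6/√13 = 1.6641
z = (x̄−μ₀)/SE = (60.85−62)/1.6641 = -0.6911
p-value (one-sided, H₁ less) = 0.24476
At α=0.01: p ≥ α → fail to reject H₀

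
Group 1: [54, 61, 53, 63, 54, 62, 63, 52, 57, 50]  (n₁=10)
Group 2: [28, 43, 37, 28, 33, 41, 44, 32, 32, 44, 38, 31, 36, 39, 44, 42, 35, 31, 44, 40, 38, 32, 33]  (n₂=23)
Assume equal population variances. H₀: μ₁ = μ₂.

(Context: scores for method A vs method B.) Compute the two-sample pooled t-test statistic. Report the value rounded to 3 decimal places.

test statistic = 10.145

x̄₁=56.900, s₁=4.954, n₁=10
x̄₂=36.739, s₂=5.362, n₂=23
s_p² = [9·4.954² + 22·5.362²]/31 = 27.5269
SE = √(s_p²·(1/10+1/23)) = 1.9873
t = (56.900−36.739)/1.9873 = 10.1447
df = 31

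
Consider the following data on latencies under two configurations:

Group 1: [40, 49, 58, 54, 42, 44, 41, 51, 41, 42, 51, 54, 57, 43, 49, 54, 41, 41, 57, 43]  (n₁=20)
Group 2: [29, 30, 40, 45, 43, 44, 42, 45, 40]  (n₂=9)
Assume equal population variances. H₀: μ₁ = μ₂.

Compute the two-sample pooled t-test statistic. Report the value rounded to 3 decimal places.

x̄₁=47.600, s₁=6.427, n₁=20
x̄₂=39.778, s₂=6.119, n₂=9
s_p² = [19·6.427² + 8·6.119²]/27 = 40.1613
SE = √(s_p²·(1/20+1/9)) = 2.5437
t = (47.600−39.778)/2.5437 = 3.0751
df = 27

test statistic = 3.075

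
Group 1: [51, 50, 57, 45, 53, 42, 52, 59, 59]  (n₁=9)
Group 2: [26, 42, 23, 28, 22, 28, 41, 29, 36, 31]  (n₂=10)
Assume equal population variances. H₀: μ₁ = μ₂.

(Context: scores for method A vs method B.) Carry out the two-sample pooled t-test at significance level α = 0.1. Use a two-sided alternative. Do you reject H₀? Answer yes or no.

x̄₁=52.000, s₁=5.895, n₁=9
x̄₂=30.600, s₂=6.963, n₂=10
s_p² = [8·5.895² + 9·6.963²]/17 = 42.0235
SE = √(s_p²·(1/9+1/10)) = 2.9785
t = (52.000−30.600)/2.9785 = 7.1848
df = 17
p-value (two-sided) = 0.00000
At α=0.1: p < α → reject H₀

reject H₀: yes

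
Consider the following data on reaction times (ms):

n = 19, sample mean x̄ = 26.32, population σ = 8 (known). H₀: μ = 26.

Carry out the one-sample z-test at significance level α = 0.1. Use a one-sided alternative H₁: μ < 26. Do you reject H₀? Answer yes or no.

SE = σ/√n = 8/√19 = 1.8353
z = (x̄−μ₀)/SE = (26.32−26)/1.8353 = 0.1744
p-value (one-sided, H₁ less) = 0.56921
At α=0.1: p ≥ α → fail to reject H₀

reject H₀: no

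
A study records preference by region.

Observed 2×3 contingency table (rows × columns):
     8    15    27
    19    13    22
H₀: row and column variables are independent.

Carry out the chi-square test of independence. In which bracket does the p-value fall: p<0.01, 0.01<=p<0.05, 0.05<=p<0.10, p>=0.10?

p-value bracket: 0.05<=p<0.10

Row totals [50, 54], col totals [27, 28, 49], n=104
χ² = (8−12.98)²/12.98 + (15−13.46)²/13.46 + (27−23.56)²/23.56 + (19−14.02)²/14.02 + (13−14.54)²/14.54 + (22−25.44)²/25.44 = 4.9881
df = 2
p-value (upper-tail) = 0.08258
→ bracket: 0.05<=p<0.10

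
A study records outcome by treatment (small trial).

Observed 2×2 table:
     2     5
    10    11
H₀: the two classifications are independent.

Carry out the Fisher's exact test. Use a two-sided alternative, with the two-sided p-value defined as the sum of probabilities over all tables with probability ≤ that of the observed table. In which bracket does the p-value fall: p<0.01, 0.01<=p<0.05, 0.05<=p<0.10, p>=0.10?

p-value bracket: p>=0.10

Margins: r₁=7, r₂=21, c₁=12, c₂=16, n=28
p_obs = C(7,2)·C(21,10)/C(28,12); sum pmf over tables with pmf ≤ p_obs
p-value (two-sided) = 0.66184
→ bracket: p>=0.10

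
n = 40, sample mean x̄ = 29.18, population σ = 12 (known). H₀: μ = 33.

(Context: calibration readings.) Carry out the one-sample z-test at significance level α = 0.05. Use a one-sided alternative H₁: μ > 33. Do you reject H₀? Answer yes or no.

SE = σ/√n = 12/√40 = 1.8974
z = (x̄−μ₀)/SE = (29.18−33)/1.8974 = -2.0133
p-value (one-sided, H₁ greater) = 0.97796
At α=0.05: p ≥ α → fail to reject H₀

reject H₀: no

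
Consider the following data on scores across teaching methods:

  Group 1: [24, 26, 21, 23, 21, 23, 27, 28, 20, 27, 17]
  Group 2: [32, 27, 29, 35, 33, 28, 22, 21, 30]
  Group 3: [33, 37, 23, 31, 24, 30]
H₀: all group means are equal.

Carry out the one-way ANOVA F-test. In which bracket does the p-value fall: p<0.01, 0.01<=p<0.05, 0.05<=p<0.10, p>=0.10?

p-value bracket: 0.01<=p<0.05

Group means [23.36, 28.56, 29.67], grand mean 26.615
SSB = Σnᵢ(x̄ᵢ−x̄)² = 206.053; SSW = ΣΣ(x−x̄ᵢ)² = 440.101
MSB = 206.053/2 = 103.0264; MSW = 440.101/23 = 19.1348
F = MSB/MSW = 5.3842
df = (2, 23)
p-value (upper-tail) = 0.01208
→ bracket: 0.01<=p<0.05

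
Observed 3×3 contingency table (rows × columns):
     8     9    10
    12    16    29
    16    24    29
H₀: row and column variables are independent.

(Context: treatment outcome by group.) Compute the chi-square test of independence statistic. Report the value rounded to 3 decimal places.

test statistic = 1.990

Row totals [27, 57, 69], col totals [36, 49, 68], n=153
χ² = (8−6.35)²/6.35 + (9−8.65)²/8.65 + (10−12.00)²/12.00 + (12−13.41)²/13.41 + (16−18.25)²/18.25 + (29−25.33)²/25.33 + (16−16.24)²/16.24 + (24−22.10)²/22.10 + (29−30.67)²/30.67 = 1.9903
df = 4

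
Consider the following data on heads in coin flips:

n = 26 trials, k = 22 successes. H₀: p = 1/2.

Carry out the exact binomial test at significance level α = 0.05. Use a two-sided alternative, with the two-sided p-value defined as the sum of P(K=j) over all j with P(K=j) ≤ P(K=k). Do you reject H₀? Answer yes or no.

Exact binomial: n=26, k=22, p₀=1/2=0.5000
P(X=j) = C(n,j)·p₀^j·(1−p₀)^(n−j); p = Σ P(X=j) over j with P(X=j) ≤ P(X=22)
p-value (two-sided) = 0.00053
At α=0.05: p < α → reject H₀

reject H₀: yes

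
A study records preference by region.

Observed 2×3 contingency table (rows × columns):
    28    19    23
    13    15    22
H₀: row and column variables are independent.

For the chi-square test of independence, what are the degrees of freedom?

degrees of freedom = 2

df = (r−1)(c−1) = (2−1)·(3−1) = 2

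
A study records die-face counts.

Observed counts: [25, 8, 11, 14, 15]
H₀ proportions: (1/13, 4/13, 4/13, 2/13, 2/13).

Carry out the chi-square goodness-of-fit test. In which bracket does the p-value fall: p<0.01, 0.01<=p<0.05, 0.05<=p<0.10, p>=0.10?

p-value bracket: p<0.01

n = 73; E_i = n·p_i = [5.62, 22.46, 22.46, 11.23, 11.23]
χ² = (25−5.62)²/5.62 + (8−22.46)²/22.46 + (11−22.46)²/22.46 + (14−11.23)²/11.23 + (15−11.23)²/11.23 = 84.0240
df = 4
p-value (upper-tail) = 0.00000
→ bracket: p<0.01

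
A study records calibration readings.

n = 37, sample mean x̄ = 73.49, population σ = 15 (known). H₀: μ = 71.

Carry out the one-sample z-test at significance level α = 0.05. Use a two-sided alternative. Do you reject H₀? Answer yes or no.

SE = σ/√n = 15/√37 = 2.4660
z = (x̄−μ₀)/SE = (73.49−71)/2.4660 = 1.0097
p-value (two-sided) = 0.31262
At α=0.05: p ≥ α → fail to reject H₀

reject H₀: no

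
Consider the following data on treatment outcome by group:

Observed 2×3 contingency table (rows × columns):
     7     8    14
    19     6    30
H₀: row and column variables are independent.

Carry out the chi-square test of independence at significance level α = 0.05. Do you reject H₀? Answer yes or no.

reject H₀: no

Row totals [29, 55], col totals [26, 14, 44], n=84
χ² = (7−8.98)²/8.98 + (8−4.83)²/4.83 + (14−15.19)²/15.19 + (19−17.02)²/17.02 + (6−9.17)²/9.17 + (30−28.81)²/28.81 = 3.9756
df = 2
p-value (upper-tail) = 0.13699
At α=0.05: p ≥ α → fail to reject H₀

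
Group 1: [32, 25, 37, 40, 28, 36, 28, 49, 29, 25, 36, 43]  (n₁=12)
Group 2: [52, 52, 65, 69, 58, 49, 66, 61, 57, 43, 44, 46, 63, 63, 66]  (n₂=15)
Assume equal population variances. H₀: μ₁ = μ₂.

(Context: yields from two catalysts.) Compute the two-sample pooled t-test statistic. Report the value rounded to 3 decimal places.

x̄₁=34.000, s₁=7.520, n₁=12
x̄₂=56.933, s₂=8.697, n₂=15
s_p² = [11·7.520² + 14·8.697²]/25 = 67.2373
SE = √(s_p²·(1/12+1/15)) = 3.1758
t = (34.000−56.933)/3.1758 = -7.2213
df = 25

test statistic = -7.221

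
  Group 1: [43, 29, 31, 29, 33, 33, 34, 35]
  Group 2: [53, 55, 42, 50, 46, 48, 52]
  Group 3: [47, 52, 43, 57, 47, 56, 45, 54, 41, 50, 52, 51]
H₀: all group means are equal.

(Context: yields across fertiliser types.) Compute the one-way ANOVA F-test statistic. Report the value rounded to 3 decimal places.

Group means [33.38, 49.43, 49.58], grand mean 44.741
SSB = Σnᵢ(x̄ᵢ−x̄)² = 1468.679; SSW = ΣΣ(x−x̄ᵢ)² = 540.506
MSB = 1468.679/2 = 734.3396; MSW = 540.506/24 = 22.5211
F = MSB/MSW = 32.6068
df = (2, 24)

test statistic = 32.607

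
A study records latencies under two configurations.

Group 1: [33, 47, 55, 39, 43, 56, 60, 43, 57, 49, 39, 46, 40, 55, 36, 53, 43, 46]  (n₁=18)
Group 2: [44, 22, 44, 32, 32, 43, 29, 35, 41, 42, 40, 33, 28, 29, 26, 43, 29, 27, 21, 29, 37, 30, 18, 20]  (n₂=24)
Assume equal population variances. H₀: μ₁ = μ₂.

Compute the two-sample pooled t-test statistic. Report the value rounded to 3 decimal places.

test statistic = 5.795

x̄₁=46.667, s₁=7.896, n₁=18
x̄₂=32.250, s₂=8.039, n₂=24
s_p² = [17·7.896² + 23·8.039²]/40 = 63.6625
SE = √(s_p²·(1/18+1/24)) = 2.4879
t = (46.667−32.250)/2.4879 = 5.7948
df = 40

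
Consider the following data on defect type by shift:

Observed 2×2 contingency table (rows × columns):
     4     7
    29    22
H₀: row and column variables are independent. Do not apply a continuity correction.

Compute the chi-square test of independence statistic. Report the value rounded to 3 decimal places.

Row totals [11, 51], col totals [33, 29], n=62
χ² = (4−5.85)²/5.85 + (7−5.15)²/5.15 + (29−27.15)²/27.15 + (22−23.85)²/23.85 = 1.5273
df = 1

test statistic = 1.527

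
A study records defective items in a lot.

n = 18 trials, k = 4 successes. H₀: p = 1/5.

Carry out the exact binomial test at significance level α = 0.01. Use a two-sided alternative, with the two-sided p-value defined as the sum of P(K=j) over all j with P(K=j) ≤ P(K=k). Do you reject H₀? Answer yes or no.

Exact binomial: n=18, k=4, p₀=1/5=0.2000
P(X=j) = C(n,j)·p₀^j·(1−p₀)^(n−j); p = Σ P(X=j) over j with P(X=j) ≤ P(X=4)
p-value (two-sided) = 0.77032
At α=0.01: p ≥ α → fail to reject H₀

reject H₀: no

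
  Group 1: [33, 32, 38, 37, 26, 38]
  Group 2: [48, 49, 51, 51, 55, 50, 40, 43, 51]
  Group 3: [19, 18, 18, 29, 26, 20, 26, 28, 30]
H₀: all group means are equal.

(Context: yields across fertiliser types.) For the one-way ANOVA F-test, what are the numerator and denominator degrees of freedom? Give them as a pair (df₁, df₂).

k = 3 groups, N = 24 total
df = (k−1, N−k) = (3−1, 24−3) = (2, 21)

degrees of freedom = [2, 21]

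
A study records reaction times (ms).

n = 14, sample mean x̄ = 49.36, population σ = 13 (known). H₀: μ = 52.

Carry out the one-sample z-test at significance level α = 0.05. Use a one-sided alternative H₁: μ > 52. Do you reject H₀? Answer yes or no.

SE = σ/√n = 13/√14 = 3.4744
z = (x̄−μ₀)/SE = (49.36−52)/3.4744 = -0.7598
p-value (one-sided, H₁ greater) = 0.77633
At α=0.05: p ≥ α → fail to reject H₀

reject H₀: no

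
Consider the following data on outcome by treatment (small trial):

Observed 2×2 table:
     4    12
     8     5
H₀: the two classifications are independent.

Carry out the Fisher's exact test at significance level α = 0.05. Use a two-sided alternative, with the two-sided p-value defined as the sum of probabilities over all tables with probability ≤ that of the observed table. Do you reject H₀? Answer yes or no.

reject H₀: no

Margins: r₁=16, r₂=13, c₁=12, c₂=17, n=29
p_obs = C(16,4)·C(13,8)/C(29,12); sum pmf over tables with pmf ≤ p_obs
p-value (two-sided) = 0.06670
At α=0.05: p ≥ α → fail to reject H₀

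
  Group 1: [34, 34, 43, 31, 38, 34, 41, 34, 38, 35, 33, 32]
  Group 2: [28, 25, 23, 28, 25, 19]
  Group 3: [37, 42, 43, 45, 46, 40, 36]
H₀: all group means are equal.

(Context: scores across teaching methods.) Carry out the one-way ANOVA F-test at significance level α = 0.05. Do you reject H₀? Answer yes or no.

Group means [35.58, 24.67, 41.29], grand mean 34.560
SSB = Σnᵢ(x̄ᵢ−x̄)² = 916.481; SSW = ΣΣ(x−x̄ᵢ)² = 291.679
MSB = 916.481/2 = 458.2407; MSW = 291.679/22 = 13.2581
F = MSB/MSW = 34.5630
df = (2, 22)
p-value (upper-tail) = 0.00000
At α=0.05: p < α → reject H₀

reject H₀: yes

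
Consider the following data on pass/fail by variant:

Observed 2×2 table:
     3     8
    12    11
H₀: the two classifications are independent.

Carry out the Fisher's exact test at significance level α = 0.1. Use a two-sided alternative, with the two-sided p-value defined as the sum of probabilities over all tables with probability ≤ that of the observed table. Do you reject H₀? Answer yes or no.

Margins: r₁=11, r₂=23, c₁=15, c₂=19, n=34
p_obs = C(11,3)·C(23,12)/C(34,15); sum pmf over tables with pmf ≤ p_obs
p-value (two-sided) = 0.27138
At α=0.1: p ≥ α → fail to reject H₀

reject H₀: no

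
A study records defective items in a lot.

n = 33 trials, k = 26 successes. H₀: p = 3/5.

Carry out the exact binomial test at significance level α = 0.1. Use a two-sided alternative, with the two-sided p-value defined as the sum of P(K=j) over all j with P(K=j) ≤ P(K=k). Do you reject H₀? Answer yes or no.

Exact binomial: n=33, k=26, p₀=3/5=0.6000
P(X=j) = C(n,j)·p₀^j·(1−p₀)^(n−j); p = Σ P(X=j) over j with P(X=j) ≤ P(X=26)
p-value (two-sided) = 0.03195
At α=0.1: p < α → reject H₀

reject H₀: yes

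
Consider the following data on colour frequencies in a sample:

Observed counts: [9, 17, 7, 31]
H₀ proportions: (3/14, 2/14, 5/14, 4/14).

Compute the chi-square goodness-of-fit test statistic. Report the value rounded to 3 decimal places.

test statistic = 28.214

n = 64; E_i = n·p_i = [13.71, 9.14, 22.86, 18.29]
χ² = (9−13.71)²/13.71 + (17−9.14)²/9.14 + (7−22.86)²/22.86 + (31−18.29)²/18.29 = 28.2141
df = 3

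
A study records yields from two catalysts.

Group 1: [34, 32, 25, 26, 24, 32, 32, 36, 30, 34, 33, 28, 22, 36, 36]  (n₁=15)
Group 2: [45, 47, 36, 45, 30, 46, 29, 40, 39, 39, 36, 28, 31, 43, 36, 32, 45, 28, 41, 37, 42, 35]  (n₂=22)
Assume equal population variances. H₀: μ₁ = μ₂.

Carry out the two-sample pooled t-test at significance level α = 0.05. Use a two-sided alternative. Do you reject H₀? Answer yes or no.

reject H₀: yes

x̄₁=30.667, s₁=4.624, n₁=15
x̄₂=37.727, s₂=6.166, n₂=22
s_p² = [14·4.624² + 21·6.166²]/35 = 31.3628
SE = √(s_p²·(1/15+1/22)) = 1.8752
t = (30.667−37.727)/1.8752 = -3.7652
df = 35
p-value (two-sided) = 0.00061
At α=0.05: p < α → reject H₀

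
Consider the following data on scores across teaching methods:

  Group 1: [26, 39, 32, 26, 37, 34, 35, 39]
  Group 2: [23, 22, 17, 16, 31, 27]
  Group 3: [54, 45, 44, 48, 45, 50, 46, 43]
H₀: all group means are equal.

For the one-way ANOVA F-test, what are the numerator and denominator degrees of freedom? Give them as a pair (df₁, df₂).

degrees of freedom = [2, 19]

k = 3 groups, N = 22 total
df = (k−1, N−k) = (3−1, 22−3) = (2, 19)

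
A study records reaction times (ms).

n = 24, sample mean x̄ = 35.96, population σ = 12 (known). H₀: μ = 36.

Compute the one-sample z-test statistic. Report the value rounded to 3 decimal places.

SE = σ/√n = 12/√24 = 2.4495
z = (x̄−μ₀)/SE = (35.96−36)/2.4495 = -0.0163

test statistic = -0.016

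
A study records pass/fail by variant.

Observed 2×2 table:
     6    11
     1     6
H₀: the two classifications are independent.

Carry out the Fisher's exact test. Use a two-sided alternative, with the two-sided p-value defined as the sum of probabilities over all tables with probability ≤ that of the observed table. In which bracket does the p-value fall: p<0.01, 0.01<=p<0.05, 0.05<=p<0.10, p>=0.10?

p-value bracket: p>=0.10

Margins: r₁=17, r₂=7, c₁=7, c₂=17, n=24
p_obs = C(17,6)·C(7,1)/C(24,7); sum pmf over tables with pmf ≤ p_obs
p-value (two-sided) = 0.62454
→ bracket: p>=0.10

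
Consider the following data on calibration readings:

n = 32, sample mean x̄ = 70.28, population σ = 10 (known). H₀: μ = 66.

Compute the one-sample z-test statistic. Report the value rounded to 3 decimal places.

test statistic = 2.421

SE = σ/√n = 10/√32 = 1.7678
z = (x̄−μ₀)/SE = (70.28−66)/1.7678 = 2.4211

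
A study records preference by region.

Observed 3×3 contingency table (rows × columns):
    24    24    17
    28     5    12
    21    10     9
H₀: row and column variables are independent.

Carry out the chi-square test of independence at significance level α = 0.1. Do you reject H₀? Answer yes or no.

Row totals [65, 45, 40], col totals [73, 39, 38], n=150
χ² = (24−31.63)²/31.63 + (24−16.90)²/16.90 + (17−16.47)²/16.47 + (28−21.90)²/21.90 + (5−11.70)²/11.70 + (12−11.40)²/11.40 + (21−19.47)²/19.47 + (10−10.40)²/10.40 + (9−10.13)²/10.13 = 10.6724
df = 4
p-value (upper-tail) = 0.03050
At α=0.1: p < α → reject H₀

reject H₀: yes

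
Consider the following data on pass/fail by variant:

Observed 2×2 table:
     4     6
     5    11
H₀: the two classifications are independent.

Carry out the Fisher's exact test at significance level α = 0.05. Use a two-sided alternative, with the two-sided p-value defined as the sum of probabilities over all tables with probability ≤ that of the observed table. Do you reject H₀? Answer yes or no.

reject H₀: no

Margins: r₁=10, r₂=16, c₁=9, c₂=17, n=26
p_obs = C(10,4)·C(16,5)/C(26,9); sum pmf over tables with pmf ≤ p_obs
p-value (two-sided) = 0.69245
At α=0.05: p ≥ α → fail to reject H₀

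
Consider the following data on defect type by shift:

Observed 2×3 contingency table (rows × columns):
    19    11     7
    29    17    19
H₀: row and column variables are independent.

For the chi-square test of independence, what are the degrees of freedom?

degrees of freedom = 2

df = (r−1)(c−1) = (2−1)·(3−1) = 2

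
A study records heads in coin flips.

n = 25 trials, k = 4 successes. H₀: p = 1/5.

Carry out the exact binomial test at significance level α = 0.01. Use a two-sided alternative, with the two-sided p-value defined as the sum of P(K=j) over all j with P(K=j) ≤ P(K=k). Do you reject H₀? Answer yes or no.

Exact binomial: n=25, k=4, p₀=1/5=0.2000
P(X=j) = C(n,j)·p₀^j·(1−p₀)^(n−j); p = Σ P(X=j) over j with P(X=j) ≤ P(X=4)
p-value (two-sided) = 0.80398
At α=0.01: p ≥ α → fail to reject H₀

reject H₀: no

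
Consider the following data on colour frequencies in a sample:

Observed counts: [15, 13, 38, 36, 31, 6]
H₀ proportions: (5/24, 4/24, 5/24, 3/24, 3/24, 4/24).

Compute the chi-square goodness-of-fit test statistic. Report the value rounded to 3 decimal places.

test statistic = 57.383

n = 139; E_i = n·p_i = [28.96, 23.17, 28.96, 17.38, 17.38, 23.17]
χ² = (15−28.96)²/28.96 + (13−23.17)²/23.17 + (38−28.96)²/28.96 + (36−17.38)²/17.38 + (31−17.38)²/17.38 + (6−23.17)²/23.17 = 57.3827
df = 5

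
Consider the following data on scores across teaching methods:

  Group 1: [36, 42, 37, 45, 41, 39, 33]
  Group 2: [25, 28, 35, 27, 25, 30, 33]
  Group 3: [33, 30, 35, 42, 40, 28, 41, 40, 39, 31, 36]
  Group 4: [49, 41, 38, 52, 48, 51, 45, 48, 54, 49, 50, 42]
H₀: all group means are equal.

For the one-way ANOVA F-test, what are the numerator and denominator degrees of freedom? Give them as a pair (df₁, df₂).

degrees of freedom = [3, 33]

k = 4 groups, N = 37 total
df = (k−1, N−k) = (4−1, 37−4) = (3, 33)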